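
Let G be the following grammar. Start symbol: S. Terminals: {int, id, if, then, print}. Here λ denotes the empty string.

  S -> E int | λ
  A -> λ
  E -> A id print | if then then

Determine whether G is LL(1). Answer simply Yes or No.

FIRST(S) = {λ, id, if}
FIRST(A) = {λ}
FIRST(E) = {id, if}
FOLLOW(S) = {$}
FOLLOW(A) = {id}
FOLLOW(E) = {int}
Each cell of M receives at most one production.

Yes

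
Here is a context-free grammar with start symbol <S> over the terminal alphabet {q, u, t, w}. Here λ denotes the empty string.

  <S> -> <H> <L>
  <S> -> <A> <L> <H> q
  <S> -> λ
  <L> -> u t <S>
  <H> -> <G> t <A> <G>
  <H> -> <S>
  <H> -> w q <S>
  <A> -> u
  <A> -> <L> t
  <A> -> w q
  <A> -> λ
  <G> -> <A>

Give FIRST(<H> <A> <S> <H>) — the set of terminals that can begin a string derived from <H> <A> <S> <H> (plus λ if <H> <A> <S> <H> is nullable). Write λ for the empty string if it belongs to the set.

FIRST(<L>): from <L>->u t <S> we get {u}. So FIRST(<L>) = {u}.
FIRST(<A>): from <A>->u we get {u}; from <A>-><L> t we get {u}; from <A>->w q we get {w}; from <A>->λ we get {λ}. So FIRST(<A>) = {λ, u, w}.
FIRST(<G>): from <G>-><A> we get {λ, u, w}. So FIRST(<G>) = {λ, u, w}.
FIRST(<S>): from <S>-><H> <L> we get {t, u, w}; from <S>-><A> <L> <H> q we get {u, w}; from <S>->λ we get {λ}. So FIRST(<S>) = {λ, t, u, w}.
FIRST(<H>): from <H>-><G> t <A> <G> we get {t, u, w}; from <H>-><S> we get {λ, t, u, w}; from <H>->w q <S> we get {w}. So FIRST(<H>) = {λ, t, u, w}.
FIRST(<H> <A> <S> <H>): take FIRST of each symbol in turn, carrying on past any symbol whose FIRST contains λ; result {λ, t, u, w}.

{λ, t, u, w}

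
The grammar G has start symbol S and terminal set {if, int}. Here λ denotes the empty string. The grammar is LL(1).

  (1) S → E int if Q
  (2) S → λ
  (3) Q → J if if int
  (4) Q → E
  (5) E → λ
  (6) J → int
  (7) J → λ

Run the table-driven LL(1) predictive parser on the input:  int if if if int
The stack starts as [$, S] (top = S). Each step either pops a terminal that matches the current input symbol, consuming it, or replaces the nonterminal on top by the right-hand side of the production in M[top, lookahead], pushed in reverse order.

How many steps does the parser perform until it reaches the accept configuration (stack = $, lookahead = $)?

     Stack          Input               Action
  1  $ S            int if if if int $  expand S → E int if Q
  2  $ Q if int E   int if if if int $  expand E → λ
  3  $ Q if int     int if if if int $  match int
  4  $ Q if         if if if int $      match if
  5  $ Q            if if int $         expand Q → J if if int
  6  $ int if if J  if if int $         expand J → λ
  7  $ int if if    if if int $         match if
  8  $ int if       if int $            match if
  9  $ int          int $               match int
Accept reached after 9 steps.

9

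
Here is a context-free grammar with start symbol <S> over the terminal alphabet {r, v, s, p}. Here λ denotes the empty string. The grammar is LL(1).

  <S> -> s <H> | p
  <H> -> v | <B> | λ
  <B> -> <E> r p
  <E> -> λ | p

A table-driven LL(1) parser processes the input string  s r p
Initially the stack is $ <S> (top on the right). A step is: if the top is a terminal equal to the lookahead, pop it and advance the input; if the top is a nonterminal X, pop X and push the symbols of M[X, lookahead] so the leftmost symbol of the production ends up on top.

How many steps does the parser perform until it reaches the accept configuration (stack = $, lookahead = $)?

7

     Stack      Input    Action
  1  $ <S>      s r p $  expand <S> -> s <H>
  2  $ <H> s    s r p $  match s
  3  $ <H>      r p $    expand <H> -> <B>
  4  $ <B>      r p $    expand <B> -> <E> r p
  5  $ p r <E>  r p $    expand <E> -> λ
  6  $ p r      r p $    match r
  7  $ p        p $      match p
Accept reached after 7 steps.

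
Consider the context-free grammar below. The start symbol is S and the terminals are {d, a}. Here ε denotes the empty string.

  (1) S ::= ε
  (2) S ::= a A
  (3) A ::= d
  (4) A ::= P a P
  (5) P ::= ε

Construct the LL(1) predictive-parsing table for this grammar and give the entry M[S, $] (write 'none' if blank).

S ::= ε

FIRST(S) = {ε, a}
FIRST(P) = {ε}
FIRST(A) = {a, d}  (via P a P)
FOLLOW(S) includes $ since S is the start symbol.
FOLLOW(S): S appears on no right-hand side. Thus FOLLOW(S) = {$}.
For S ::= ε: FIRST(ε) = {ε}, so it goes in M[S, t] for t ∈ {}; since ε ∈ FIRST, also for every t ∈ FOLLOW(S) = {$}.
For S ::= a A: FIRST(a A) = {a}, so it goes in M[S, t] for t ∈ {a}.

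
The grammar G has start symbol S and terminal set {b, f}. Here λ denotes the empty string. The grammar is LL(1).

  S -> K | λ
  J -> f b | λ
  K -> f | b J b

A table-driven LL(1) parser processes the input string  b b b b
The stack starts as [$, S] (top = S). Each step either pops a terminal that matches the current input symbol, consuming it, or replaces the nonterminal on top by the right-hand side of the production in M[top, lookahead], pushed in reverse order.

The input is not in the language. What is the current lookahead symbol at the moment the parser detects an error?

     Stack    Input      Action
  1  $ S      b b b b $  expand S -> K
  2  $ K      b b b b $  expand K -> b J b
  3  $ b J b  b b b b $  match b
  4  $ b J    b b b $    expand J -> λ
  5  $ b      b b b $    match b
  6  $        b b $      error: stack empty but input remains

b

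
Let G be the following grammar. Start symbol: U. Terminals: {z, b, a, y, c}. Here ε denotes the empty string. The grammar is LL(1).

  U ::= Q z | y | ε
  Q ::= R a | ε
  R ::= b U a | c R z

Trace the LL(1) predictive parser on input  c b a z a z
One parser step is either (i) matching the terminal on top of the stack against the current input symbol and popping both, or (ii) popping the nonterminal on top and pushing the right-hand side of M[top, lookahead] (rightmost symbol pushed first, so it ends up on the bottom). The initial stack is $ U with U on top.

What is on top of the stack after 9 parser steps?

step 1: stack=$ U  input=c b a z a z $  — expand U ::= Q z
step 2: stack=$ z Q  input=c b a z a z $  — expand Q ::= R a
step 3: stack=$ z a R  input=c b a z a z $  — expand R ::= c R z
step 4: stack=$ z a z R c  input=c b a z a z $  — match c
step 5: stack=$ z a z R  input=b a z a z $  — expand R ::= b U a
step 6: stack=$ z a z a U b  input=b a z a z $  — match b
step 7: stack=$ z a z a U  input=a z a z $  — expand U ::= ε
step 8: stack=$ z a z a  input=a z a z $  — match a
step 9: stack=$ z a z  input=z a z $  — match z
Stack after step 9: $ z a (top = a).

a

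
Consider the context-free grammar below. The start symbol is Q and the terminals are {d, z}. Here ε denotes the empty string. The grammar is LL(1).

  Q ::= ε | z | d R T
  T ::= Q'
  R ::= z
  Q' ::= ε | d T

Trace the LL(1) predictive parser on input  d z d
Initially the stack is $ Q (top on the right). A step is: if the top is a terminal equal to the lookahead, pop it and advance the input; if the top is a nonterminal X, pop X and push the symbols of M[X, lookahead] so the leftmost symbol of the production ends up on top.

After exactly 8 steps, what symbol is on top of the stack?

Q'

step 1: stack=$ Q  input=d z d $  — expand Q ::= d R T
step 2: stack=$ T R d  input=d z d $  — match d
step 3: stack=$ T R  input=z d $  — expand R ::= z
step 4: stack=$ T z  input=z d $  — match z
step 5: stack=$ T  input=d $  — expand T ::= Q'
step 6: stack=$ Q'  input=d $  — expand Q' ::= d T
step 7: stack=$ T d  input=d $  — match d
step 8: stack=$ T  input=$  — expand T ::= Q'
Stack after step 8: $ Q' (top = Q').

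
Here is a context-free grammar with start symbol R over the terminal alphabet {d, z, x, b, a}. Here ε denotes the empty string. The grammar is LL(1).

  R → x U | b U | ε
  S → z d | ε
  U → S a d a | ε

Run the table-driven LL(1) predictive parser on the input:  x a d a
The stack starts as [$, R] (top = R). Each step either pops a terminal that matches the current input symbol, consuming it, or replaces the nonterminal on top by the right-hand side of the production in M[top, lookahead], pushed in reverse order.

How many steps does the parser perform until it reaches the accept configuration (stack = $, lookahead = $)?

     Stack      Input      Action
  1  $ R        x a d a $  expand R → x U
  2  $ U x      x a d a $  match x
  3  $ U        a d a $    expand U → S a d a
  4  $ a d a S  a d a $    expand S → ε
  5  $ a d a    a d a $    match a
  6  $ a d      d a $      match d
  7  $ a        a $        match a
Accept reached after 7 steps.

7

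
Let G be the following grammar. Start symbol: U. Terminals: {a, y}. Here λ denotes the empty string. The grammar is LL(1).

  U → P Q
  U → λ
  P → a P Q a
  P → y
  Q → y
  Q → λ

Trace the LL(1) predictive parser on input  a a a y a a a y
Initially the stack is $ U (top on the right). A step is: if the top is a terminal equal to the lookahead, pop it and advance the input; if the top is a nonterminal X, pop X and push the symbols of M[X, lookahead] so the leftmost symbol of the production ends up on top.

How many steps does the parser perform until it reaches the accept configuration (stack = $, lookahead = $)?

step 1: stack=$ U  input=a a a y a a a y $  — expand U → P Q
step 2: stack=$ Q P  input=a a a y a a a y $  — expand P → a P Q a
step 3: stack=$ Q a Q P a  input=a a a y a a a y $  — match a
step 4: stack=$ Q a Q P  input=a a y a a a y $  — expand P → a P Q a
step 5: stack=$ Q a Q a Q P a  input=a a y a a a y $  — match a
step 6: stack=$ Q a Q a Q P  input=a y a a a y $  — expand P → a P Q a
step 7: stack=$ Q a Q a Q a Q P a  input=a y a a a y $  — match a
step 8: stack=$ Q a Q a Q a Q P  input=y a a a y $  — expand P → y
step 9: stack=$ Q a Q a Q a Q y  input=y a a a y $  — match y
step 10: stack=$ Q a Q a Q a Q  input=a a a y $  — expand Q → λ
step 11: stack=$ Q a Q a Q a  input=a a a y $  — match a
step 12: stack=$ Q a Q a Q  input=a a y $  — expand Q → λ
step 13: stack=$ Q a Q a  input=a a y $  — match a
step 14: stack=$ Q a Q  input=a y $  — expand Q → λ
step 15: stack=$ Q a  input=a y $  — match a
step 16: stack=$ Q  input=y $  — expand Q → y
step 17: stack=$ y  input=y $  — match y
Accept reached after 17 steps.

17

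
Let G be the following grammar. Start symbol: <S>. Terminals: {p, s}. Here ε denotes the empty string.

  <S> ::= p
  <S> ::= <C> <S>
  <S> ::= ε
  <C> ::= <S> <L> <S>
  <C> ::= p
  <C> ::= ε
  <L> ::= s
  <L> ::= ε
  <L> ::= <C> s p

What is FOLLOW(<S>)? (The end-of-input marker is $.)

FIRST(<S>): from <S>::=p we get {p}; from <S>::=<C> <S> we get {ε, p, s}; from <S>::=ε we get {ε}. So FIRST(<S>) = {ε, p, s}.
FIRST(<C>): from <C>::=<S> <L> <S> we get {ε, p, s}; from <C>::=p we get {p}; from <C>::=ε we get {ε}. So FIRST(<C>) = {ε, p, s}.
FIRST(<L>): from <L>::=s we get {s}; from <L>::=ε we get {ε}; from <L>::=<C> s p we get {p, s}. So FIRST(<L>) = {ε, p, s}.
FOLLOW(<S>) includes $ since <S> is the start symbol.
FOLLOW(<S>): in <S>::=<C> <S>, the suffix after <S> is empty (adds nothing new); in <C>::=<S> <L> <S> (occurrence 1), <S> is followed by <L> <S> with FIRST {ε, p, s}; in <C>::=<S> <L> <S> (occurrence 1), the suffix after <S> is nullable, so FOLLOW(<S>) ⊇ FOLLOW(<C>) = {$, p, s}; in <C>::=<S> <L> <S> (occurrence 2), the suffix after <S> is empty, so FOLLOW(<S>) ⊇ FOLLOW(<C>) = {$, p, s}. Thus FOLLOW(<S>) = {$, p, s}.
FOLLOW(<C>): in <S>::=<C> <S>, <C> is followed by <S> with FIRST {ε, p, s}; in <S>::=<C> <S>, the suffix after <C> is nullable, so FOLLOW(<C>) ⊇ FOLLOW(<S>) = {$, p, s}; in <L>::=<C> s p, <C> is followed by s p with FIRST {s}. Thus FOLLOW(<C>) = {$, p, s}.
FOLLOW(<L>): in <C>::=<S> <L> <S>, <L> is followed by <S> with FIRST {ε, p, s}; in <C>::=<S> <L> <S>, the suffix after <L> is nullable, so FOLLOW(<L>) ⊇ FOLLOW(<C>) = {$, p, s}. Thus FOLLOW(<L>) = {$, p, s}.

{$, p, s}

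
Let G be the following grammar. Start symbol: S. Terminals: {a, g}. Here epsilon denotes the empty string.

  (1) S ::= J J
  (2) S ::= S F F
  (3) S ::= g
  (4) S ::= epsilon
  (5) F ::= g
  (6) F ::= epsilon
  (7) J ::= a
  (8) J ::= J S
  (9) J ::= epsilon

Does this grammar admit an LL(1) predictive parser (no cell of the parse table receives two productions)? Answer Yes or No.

FIRST(S) = {epsilon, a, g}
FIRST(F) = {epsilon, g}
FIRST(J) = {epsilon, a, g}
FOLLOW(S) = {$, a, g}
FOLLOW(F) = {$, a, g}
FOLLOW(J) = {$, a, g}
Cell M[F, g] receives both F ::= g and F ::= epsilon — the grammar is not LL(1).

No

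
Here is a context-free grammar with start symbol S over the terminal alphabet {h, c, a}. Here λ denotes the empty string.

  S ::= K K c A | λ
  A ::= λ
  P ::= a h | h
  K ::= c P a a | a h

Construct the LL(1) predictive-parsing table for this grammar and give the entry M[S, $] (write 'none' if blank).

S ::= λ

FIRST(A): from A::=λ we get {λ}. So FIRST(A) = {λ}.
FIRST(P): from P::=a h we get {a}; from P::=h we get {h}. So FIRST(P) = {a, h}.
FIRST(K): from K::=c P a a we get {c}; from K::=a h we get {a}. So FIRST(K) = {a, c}.
FIRST(S): from S::=K K c A we get {a, c}; from S::=λ we get {λ}. So FIRST(S) = {λ, a, c}.
FOLLOW(S) includes $ since S is the start symbol.
FOLLOW(S): S appears on no right-hand side. Thus FOLLOW(S) = {$}.
For S ::= K K c A: FIRST(K K c A) = {a, c}, so it goes in M[S, t] for t ∈ {a, c}.
For S ::= λ: FIRST(λ) = {λ}, so it goes in M[S, t] for t ∈ {}; since λ ∈ FIRST, also for every t ∈ FOLLOW(S) = {$}.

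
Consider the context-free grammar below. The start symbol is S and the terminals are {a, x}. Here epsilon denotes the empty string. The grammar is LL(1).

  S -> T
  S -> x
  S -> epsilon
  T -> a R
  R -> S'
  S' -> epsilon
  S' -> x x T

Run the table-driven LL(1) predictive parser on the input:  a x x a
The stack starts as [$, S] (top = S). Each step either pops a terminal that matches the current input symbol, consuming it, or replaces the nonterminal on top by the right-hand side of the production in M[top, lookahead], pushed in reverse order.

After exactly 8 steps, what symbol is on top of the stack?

a

     Stack    Input      Action
  1  $ S      a x x a $  expand S -> T
  2  $ T      a x x a $  expand T -> a R
  3  $ R a    a x x a $  match a
  4  $ R      x x a $    expand R -> S'
  5  $ S'     x x a $    expand S' -> x x T
  6  $ T x x  x x a $    match x
  7  $ T x    x a $      match x
  8  $ T      a $        expand T -> a R
Stack after step 8: $ R a (top = a).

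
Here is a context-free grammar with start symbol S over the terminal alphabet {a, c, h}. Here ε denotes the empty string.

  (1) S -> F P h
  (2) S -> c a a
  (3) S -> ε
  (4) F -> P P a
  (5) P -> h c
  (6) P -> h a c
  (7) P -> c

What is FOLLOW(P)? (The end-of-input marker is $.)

FIRST(P) = {c, h}
FIRST(F) = {c, h}  (via P P a)
FIRST(S) = {ε, c, h}  (via F P h)
FOLLOW(S) includes $ since S is the start symbol.
FOLLOW(S): S appears on no right-hand side. Thus FOLLOW(S) = {$}.
FOLLOW(F): in S->F P h, F is followed by P h with FIRST {c, h}. Thus FOLLOW(F) = {c, h}.
FOLLOW(P): in S->F P h, P is followed by h with FIRST {h}; in F->P P a (occurrence 1), P is followed by P a with FIRST {c, h}; in F->P P a (occurrence 2), P is followed by a with FIRST {a}. Thus FOLLOW(P) = {a, c, h}.

{a, c, h}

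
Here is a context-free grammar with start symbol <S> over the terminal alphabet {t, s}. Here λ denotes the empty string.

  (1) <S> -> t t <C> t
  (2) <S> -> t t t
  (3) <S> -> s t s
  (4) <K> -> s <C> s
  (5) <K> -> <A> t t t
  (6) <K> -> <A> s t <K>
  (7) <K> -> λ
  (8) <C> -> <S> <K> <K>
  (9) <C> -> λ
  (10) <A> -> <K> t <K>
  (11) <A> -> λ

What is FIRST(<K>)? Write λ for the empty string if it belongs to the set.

{λ, s, t}

FIRST(<S>): from <S>->t t <C> t we get {t}; from <S>->t t t we get {t}; from <S>->s t s we get {s}. So FIRST(<S>) = {s, t}.
FIRST(<C>): from <C>-><S> <K> <K> we get {s, t}; from <C>->λ we get {λ}. So FIRST(<C>) = {λ, s, t}.
FIRST(<K>): from <K>->s <C> s we get {s}; from <K>-><A> t t t we get {s, t}; from <K>-><A> s t <K> we get {s, t}; from <K>->λ we get {λ}. So FIRST(<K>) = {λ, s, t}.
FIRST(<A>): from <A>-><K> t <K> we get {s, t}; from <A>->λ we get {λ}. So FIRST(<A>) = {λ, s, t}.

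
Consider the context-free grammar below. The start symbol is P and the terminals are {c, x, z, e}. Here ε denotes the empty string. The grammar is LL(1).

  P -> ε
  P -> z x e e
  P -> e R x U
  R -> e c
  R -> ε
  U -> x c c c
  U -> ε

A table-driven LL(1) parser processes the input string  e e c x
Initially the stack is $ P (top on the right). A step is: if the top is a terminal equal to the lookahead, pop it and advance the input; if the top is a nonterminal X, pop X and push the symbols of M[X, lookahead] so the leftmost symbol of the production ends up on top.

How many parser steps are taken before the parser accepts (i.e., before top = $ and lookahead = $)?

7

step 1: stack=$ P  input=e e c x $  — expand P -> e R x U
step 2: stack=$ U x R e  input=e e c x $  — match e
step 3: stack=$ U x R  input=e c x $  — expand R -> e c
step 4: stack=$ U x c e  input=e c x $  — match e
step 5: stack=$ U x c  input=c x $  — match c
step 6: stack=$ U x  input=x $  — match x
step 7: stack=$ U  input=$  — expand U -> ε
Accept reached after 7 steps.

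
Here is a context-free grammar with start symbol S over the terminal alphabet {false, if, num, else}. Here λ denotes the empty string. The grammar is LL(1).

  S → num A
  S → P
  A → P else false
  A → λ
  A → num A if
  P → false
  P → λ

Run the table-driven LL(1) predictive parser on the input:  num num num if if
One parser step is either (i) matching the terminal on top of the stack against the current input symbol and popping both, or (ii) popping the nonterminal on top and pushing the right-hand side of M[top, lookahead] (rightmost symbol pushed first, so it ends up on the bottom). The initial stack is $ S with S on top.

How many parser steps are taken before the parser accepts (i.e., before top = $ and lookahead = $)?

9

     Stack          Input                Action
  1  $ S            num num num if if $  expand S → num A
  2  $ A num        num num num if if $  match num
  3  $ A            num num if if $      expand A → num A if
  4  $ if A num     num num if if $      match num
  5  $ if A         num if if $          expand A → num A if
  6  $ if if A num  num if if $          match num
  7  $ if if A      if if $              expand A → λ
  8  $ if if        if if $              match if
  9  $ if           if $                 match if
Accept reached after 9 steps.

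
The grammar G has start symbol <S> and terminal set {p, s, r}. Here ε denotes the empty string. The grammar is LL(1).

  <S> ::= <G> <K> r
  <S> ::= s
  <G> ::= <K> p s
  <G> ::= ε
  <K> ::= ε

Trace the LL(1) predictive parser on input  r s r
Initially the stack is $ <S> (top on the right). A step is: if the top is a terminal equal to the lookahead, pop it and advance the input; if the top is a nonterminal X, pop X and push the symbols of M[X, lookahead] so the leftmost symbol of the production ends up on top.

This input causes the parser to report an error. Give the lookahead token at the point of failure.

     Stack        Input    Action
  1  $ <S>        r s r $  expand <S> ::= <G> <K> r
  2  $ r <K> <G>  r s r $  expand <G> ::= ε
  3  $ r <K>      r s r $  expand <K> ::= ε
  4  $ r          r s r $  match r
  5  $            s r $    error: stack empty but input remains

s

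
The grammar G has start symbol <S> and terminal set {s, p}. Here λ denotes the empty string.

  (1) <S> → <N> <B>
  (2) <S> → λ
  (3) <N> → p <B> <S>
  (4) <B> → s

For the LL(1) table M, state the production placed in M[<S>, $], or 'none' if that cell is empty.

FIRST(<N>): from <N>→p <B> <S> we get {p}. So FIRST(<N>) = {p}.
FIRST(<B>): from <B>→s we get {s}. So FIRST(<B>) = {s}.
FIRST(<S>): from <S>→<N> <B> we get {p}; from <S>→λ we get {λ}. So FIRST(<S>) = {λ, p}.
FOLLOW(<S>) includes $ since <S> is the start symbol.
FOLLOW(<N>): in <S>→<N> <B>, <N> is followed by <B> with FIRST {s}. Thus FOLLOW(<N>) = {s}.
FOLLOW(<S>): in <N>→p <B> <S>, the suffix after <S> is empty, so FOLLOW(<S>) ⊇ FOLLOW(<N>) = {s}. Thus FOLLOW(<S>) = {$, s}.
For <S> → <N> <B>: FIRST(<N> <B>) = {p}, so it goes in M[<S>, t] for t ∈ {p}.
For <S> → λ: FIRST(λ) = {λ}, so it goes in M[<S>, t] for t ∈ {}; since λ ∈ FIRST, also for every t ∈ FOLLOW(<S>) = {$, s}.

<S> → λ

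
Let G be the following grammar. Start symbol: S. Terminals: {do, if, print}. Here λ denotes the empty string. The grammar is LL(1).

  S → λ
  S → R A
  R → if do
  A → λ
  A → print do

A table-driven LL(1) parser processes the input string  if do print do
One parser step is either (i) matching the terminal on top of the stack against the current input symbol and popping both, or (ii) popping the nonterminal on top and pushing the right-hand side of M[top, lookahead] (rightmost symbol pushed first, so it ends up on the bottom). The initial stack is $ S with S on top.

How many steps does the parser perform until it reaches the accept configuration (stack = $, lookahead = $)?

     Stack       Input             Action
  1  $ S         if do print do $  expand S → R A
  2  $ A R       if do print do $  expand R → if do
  3  $ A do if   if do print do $  match if
  4  $ A do      do print do $     match do
  5  $ A         print do $        expand A → print do
  6  $ do print  print do $        match print
  7  $ do        do $              match do
Accept reached after 7 steps.

7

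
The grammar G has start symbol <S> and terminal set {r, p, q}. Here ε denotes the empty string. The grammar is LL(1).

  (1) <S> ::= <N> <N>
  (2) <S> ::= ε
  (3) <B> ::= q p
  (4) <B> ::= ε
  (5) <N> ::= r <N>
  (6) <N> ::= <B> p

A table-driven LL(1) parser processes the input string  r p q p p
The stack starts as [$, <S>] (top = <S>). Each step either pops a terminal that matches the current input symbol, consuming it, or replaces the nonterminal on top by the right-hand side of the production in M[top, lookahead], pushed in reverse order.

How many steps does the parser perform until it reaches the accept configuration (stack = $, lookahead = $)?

      Stack        Input        Action
   1  $ <S>        r p q p p $  expand <S> ::= <N> <N>
   2  $ <N> <N>    r p q p p $  expand <N> ::= r <N>
   3  $ <N> <N> r  r p q p p $  match r
   4  $ <N> <N>    p q p p $    expand <N> ::= <B> p
   5  $ <N> p <B>  p q p p $    expand <B> ::= ε
   6  $ <N> p      p q p p $    match p
   7  $ <N>        q p p $      expand <N> ::= <B> p
   8  $ p <B>      q p p $      expand <B> ::= q p
   9  $ p p q      q p p $      match q
  10  $ p p        p p $        match p
  11  $ p          p $          match p
Accept reached after 11 steps.

11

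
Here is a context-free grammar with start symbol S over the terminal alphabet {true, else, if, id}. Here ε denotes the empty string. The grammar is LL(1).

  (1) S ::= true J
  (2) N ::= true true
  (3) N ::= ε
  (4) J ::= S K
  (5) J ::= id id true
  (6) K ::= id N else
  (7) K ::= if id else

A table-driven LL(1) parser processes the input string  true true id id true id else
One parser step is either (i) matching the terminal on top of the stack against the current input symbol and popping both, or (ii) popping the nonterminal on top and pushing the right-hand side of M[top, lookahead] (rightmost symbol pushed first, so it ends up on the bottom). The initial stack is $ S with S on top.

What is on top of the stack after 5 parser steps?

step 1: stack=$ S  input=true true id id true id else $  — expand S ::= true J
step 2: stack=$ J true  input=true true id id true id else $  — match true
step 3: stack=$ J  input=true id id true id else $  — expand J ::= S K
step 4: stack=$ K S  input=true id id true id else $  — expand S ::= true J
step 5: stack=$ K J true  input=true id id true id else $  — match true
Stack after step 5: $ K J (top = J).

J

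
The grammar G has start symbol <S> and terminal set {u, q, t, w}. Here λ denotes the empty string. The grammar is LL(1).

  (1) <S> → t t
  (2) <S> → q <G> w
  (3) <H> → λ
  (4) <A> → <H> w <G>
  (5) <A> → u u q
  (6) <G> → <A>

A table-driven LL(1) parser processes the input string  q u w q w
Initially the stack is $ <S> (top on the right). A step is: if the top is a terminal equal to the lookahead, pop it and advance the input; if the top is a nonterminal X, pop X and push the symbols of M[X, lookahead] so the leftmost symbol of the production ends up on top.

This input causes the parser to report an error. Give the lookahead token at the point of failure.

step 1: stack=$ <S>  input=q u w q w $  — expand <S> → q <G> w
step 2: stack=$ w <G> q  input=q u w q w $  — match q
step 3: stack=$ w <G>  input=u w q w $  — expand <G> → <A>
step 4: stack=$ w <A>  input=u w q w $  — expand <A> → u u q
step 5: stack=$ w q u u  input=u w q w $  — match u
step 6: stack=$ w q u  input=w q w $  — error: top is terminal u but lookahead is w

w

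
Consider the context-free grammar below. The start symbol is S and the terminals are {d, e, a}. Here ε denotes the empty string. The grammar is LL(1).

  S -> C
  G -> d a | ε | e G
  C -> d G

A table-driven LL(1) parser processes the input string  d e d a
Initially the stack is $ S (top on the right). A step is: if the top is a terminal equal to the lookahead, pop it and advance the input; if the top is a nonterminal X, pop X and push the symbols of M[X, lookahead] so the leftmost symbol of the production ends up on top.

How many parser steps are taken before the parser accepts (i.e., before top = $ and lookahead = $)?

step 1: stack=$ S  input=d e d a $  — expand S -> C
step 2: stack=$ C  input=d e d a $  — expand C -> d G
step 3: stack=$ G d  input=d e d a $  — match d
step 4: stack=$ G  input=e d a $  — expand G -> e G
step 5: stack=$ G e  input=e d a $  — match e
step 6: stack=$ G  input=d a $  — expand G -> d a
step 7: stack=$ a d  input=d a $  — match d
step 8: stack=$ a  input=a $  — match a
Accept reached after 8 steps.

8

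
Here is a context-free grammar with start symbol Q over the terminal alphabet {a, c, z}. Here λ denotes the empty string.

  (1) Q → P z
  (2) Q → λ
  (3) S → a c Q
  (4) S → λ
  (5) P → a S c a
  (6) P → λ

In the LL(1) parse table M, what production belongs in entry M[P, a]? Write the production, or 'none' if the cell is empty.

P → a S c a

FIRST(S): from S→a c Q we get {a}; from S→λ we get {λ}. So FIRST(S) = {λ, a}.
FIRST(P): from P→a S c a we get {a}; from P→λ we get {λ}. So FIRST(P) = {λ, a}.
FIRST(Q): from Q→P z we get {a, z}; from Q→λ we get {λ}. So FIRST(Q) = {λ, a, z}.
FOLLOW(Q) includes $ since Q is the start symbol.
FOLLOW(P): in Q→P z, P is followed by z with FIRST {z}. Thus FOLLOW(P) = {z}.
For P → a S c a: FIRST(a S c a) = {a}, so it goes in M[P, t] for t ∈ {a}.
For P → λ: FIRST(λ) = {λ}, so it goes in M[P, t] for t ∈ {}; since λ ∈ FIRST, also for every t ∈ FOLLOW(P) = {z}.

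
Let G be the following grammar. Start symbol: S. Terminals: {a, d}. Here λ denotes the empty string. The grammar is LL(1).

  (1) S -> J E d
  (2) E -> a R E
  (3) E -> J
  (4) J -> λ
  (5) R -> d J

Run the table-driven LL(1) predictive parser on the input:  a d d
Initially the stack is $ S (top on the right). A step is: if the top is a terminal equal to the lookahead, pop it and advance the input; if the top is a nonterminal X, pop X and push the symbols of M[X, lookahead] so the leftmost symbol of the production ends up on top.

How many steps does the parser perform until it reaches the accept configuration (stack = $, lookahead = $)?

step 1: stack=$ S  input=a d d $  — expand S -> J E d
step 2: stack=$ d E J  input=a d d $  — expand J -> λ
step 3: stack=$ d E  input=a d d $  — expand E -> a R E
step 4: stack=$ d E R a  input=a d d $  — match a
step 5: stack=$ d E R  input=d d $  — expand R -> d J
step 6: stack=$ d E J d  input=d d $  — match d
step 7: stack=$ d E J  input=d $  — expand J -> λ
step 8: stack=$ d E  input=d $  — expand E -> J
step 9: stack=$ d J  input=d $  — expand J -> λ
step 10: stack=$ d  input=d $  — match d
Accept reached after 10 steps.

10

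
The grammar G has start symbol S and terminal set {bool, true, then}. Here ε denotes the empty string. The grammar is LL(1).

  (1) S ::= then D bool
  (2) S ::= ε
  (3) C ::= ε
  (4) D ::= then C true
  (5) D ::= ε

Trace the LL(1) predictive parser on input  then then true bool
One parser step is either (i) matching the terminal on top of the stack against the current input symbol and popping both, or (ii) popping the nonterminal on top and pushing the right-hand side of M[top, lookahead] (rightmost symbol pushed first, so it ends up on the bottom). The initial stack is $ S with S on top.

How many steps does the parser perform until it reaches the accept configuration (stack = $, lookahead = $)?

7

     Stack               Input                  Action
  1  $ S                 then then true bool $  expand S ::= then D bool
  2  $ bool D then       then then true bool $  match then
  3  $ bool D            then true bool $       expand D ::= then C true
  4  $ bool true C then  then true bool $       match then
  5  $ bool true C       true bool $            expand C ::= ε
  6  $ bool true         true bool $            match true
  7  $ bool              bool $                 match bool
Accept reached after 7 steps.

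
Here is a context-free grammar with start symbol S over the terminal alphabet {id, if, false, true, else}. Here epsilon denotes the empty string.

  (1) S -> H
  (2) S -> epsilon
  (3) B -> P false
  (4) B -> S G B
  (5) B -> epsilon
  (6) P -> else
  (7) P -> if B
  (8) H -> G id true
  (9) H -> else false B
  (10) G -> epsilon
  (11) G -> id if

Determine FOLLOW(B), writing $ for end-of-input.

FIRST(P) = {else, if}
FIRST(G) = {epsilon, id}
FIRST(H) = {else, id}  (via G id true)
FIRST(S) = {epsilon, else, id}  (via H)
FIRST(B) = {epsilon, else, id, if}  (via P false, S G B)
FOLLOW(S) includes $ since S is the start symbol.
FOLLOW(P): in B->P false, P is followed by false with FIRST {false}. Thus FOLLOW(P) = {false}.
FOLLOW(S): in B->S G B, S is followed by G B with FIRST {epsilon, else, id, if}; in B->S G B, the suffix after S is nullable, so FOLLOW(S) ⊇ FOLLOW(B) = {$, else, false, id, if}. Thus FOLLOW(S) = {$, else, false, id, if}.
FOLLOW(H): in S->H, the suffix after H is empty, so FOLLOW(H) ⊇ FOLLOW(S) = {$, else, false, id, if}. Thus FOLLOW(H) = {$, else, false, id, if}.
FOLLOW(B): in B->S G B, the suffix after B is empty (adds nothing new); in P->if B, the suffix after B is empty, so FOLLOW(B) ⊇ FOLLOW(P) = {false}; in H->else false B, the suffix after B is empty, so FOLLOW(B) ⊇ FOLLOW(H) = {$, else, false, id, if}. Thus FOLLOW(B) = {$, else, false, id, if}.
FOLLOW(G): in B->S G B, G is followed by B with FIRST {epsilon, else, id, if}; in B->S G B, the suffix after G is nullable, so FOLLOW(G) ⊇ FOLLOW(B) = {$, else, false, id, if}; in H->G id true, G is followed by id true with FIRST {id}. Thus FOLLOW(G) = {$, else, false, id, if}.

{$, else, false, id, if}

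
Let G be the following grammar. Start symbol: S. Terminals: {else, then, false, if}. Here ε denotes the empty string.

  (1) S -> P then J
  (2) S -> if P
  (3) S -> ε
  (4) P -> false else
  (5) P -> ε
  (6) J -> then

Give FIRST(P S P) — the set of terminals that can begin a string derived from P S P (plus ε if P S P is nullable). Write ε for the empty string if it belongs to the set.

{ε, false, if, then}

FIRST(P): from P->false else we get {false}; from P->ε we get {ε}. So FIRST(P) = {ε, false}.
FIRST(J): from J->then we get {then}. So FIRST(J) = {then}.
FIRST(S): from S->P then J we get {false, then}; from S->if P we get {if}; from S->ε we get {ε}. So FIRST(S) = {ε, false, if, then}.
FIRST(P S P): take FIRST of each symbol in turn, carrying on past any symbol whose FIRST contains ε; result {ε, false, if, then}.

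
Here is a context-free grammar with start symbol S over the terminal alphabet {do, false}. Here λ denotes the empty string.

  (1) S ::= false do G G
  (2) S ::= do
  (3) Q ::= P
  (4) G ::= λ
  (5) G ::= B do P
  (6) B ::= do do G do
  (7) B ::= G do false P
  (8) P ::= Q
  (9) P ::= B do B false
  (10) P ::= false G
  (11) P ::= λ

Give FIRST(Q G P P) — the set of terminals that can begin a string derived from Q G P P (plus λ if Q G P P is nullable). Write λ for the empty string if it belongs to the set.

{λ, do, false}

FIRST(S) = {do, false}
FIRST(Q) = {λ, do, false}  (via P)
FIRST(G) = {λ, do}  (via B do P)
FIRST(B) = {do}  (via G do false P)
FIRST(P) = {λ, do, false}  (via Q, B do B false)
FIRST(Q G P P): take FIRST of each symbol in turn, carrying on past any symbol whose FIRST contains λ; result {λ, do, false}.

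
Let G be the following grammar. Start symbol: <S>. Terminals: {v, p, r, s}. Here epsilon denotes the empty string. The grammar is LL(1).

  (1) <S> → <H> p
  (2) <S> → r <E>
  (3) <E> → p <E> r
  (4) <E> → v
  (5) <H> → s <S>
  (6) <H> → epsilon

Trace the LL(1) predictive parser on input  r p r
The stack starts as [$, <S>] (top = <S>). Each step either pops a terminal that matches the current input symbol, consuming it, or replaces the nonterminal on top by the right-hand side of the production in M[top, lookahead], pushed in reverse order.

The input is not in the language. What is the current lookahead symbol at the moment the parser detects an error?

step 1: stack=$ <S>  input=r p r $  — expand <S> → r <E>
step 2: stack=$ <E> r  input=r p r $  — match r
step 3: stack=$ <E>  input=p r $  — expand <E> → p <E> r
step 4: stack=$ r <E> p  input=p r $  — match p
step 5: stack=$ r <E>  input=r $  — error: M[<E>, r] is empty

r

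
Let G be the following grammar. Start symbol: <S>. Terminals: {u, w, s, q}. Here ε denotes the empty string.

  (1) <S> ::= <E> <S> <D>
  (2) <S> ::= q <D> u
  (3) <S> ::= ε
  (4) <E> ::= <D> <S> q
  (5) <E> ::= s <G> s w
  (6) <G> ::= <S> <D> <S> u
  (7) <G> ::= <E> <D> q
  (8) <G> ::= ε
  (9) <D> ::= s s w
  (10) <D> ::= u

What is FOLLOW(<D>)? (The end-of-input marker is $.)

FIRST(<D>) = {s, u}
FIRST(<E>) = {s, u}  (via <D> <S> q)
FIRST(<S>) = {ε, q, s, u}  (via <E> <S> <D>)
FIRST(<G>) = {ε, q, s, u}  (via <S> <D> <S> u, <E> <D> q)
FOLLOW(<S>) includes $ since <S> is the start symbol.
FOLLOW(<S>): in <S>::=<E> <S> <D>, <S> is followed by <D> with FIRST {s, u}; in <E>::=<D> <S> q, <S> is followed by q with FIRST {q}; in <G>::=<S> <D> <S> u (occurrence 1), <S> is followed by <D> <S> u with FIRST {s, u}; in <G>::=<S> <D> <S> u (occurrence 2), <S> is followed by u with FIRST {u}. Thus FOLLOW(<S>) = {$, q, s, u}.
FOLLOW(<E>): in <S>::=<E> <S> <D>, <E> is followed by <S> <D> with FIRST {q, s, u}; in <G>::=<E> <D> q, <E> is followed by <D> q with FIRST {s, u}. Thus FOLLOW(<E>) = {q, s, u}.
FOLLOW(<G>): in <E>::=s <G> s w, <G> is followed by s w with FIRST {s}. Thus FOLLOW(<G>) = {s}.
FOLLOW(<D>): in <S>::=<E> <S> <D>, the suffix after <D> is empty, so FOLLOW(<D>) ⊇ FOLLOW(<S>) = {$, q, s, u}; in <S>::=q <D> u, <D> is followed by u with FIRST {u}; in <E>::=<D> <S> q, <D> is followed by <S> q with FIRST {q, s, u}; in <G>::=<S> <D> <S> u, <D> is followed by <S> u with FIRST {q, s, u}; in <G>::=<E> <D> q, <D> is followed by q with FIRST {q}. Thus FOLLOW(<D>) = {$, q, s, u}.

{$, q, s, u}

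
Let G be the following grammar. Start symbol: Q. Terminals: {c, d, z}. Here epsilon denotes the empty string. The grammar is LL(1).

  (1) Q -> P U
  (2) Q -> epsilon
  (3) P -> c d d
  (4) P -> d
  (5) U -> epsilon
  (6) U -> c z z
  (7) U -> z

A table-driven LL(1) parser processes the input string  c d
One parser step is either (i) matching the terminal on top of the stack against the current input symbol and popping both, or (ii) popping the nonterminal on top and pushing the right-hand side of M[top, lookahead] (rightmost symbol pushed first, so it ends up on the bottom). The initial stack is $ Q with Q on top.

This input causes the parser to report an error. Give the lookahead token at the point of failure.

$

step 1: stack=$ Q  input=c d $  — expand Q -> P U
step 2: stack=$ U P  input=c d $  — expand P -> c d d
step 3: stack=$ U d d c  input=c d $  — match c
step 4: stack=$ U d d  input=d $  — match d
step 5: stack=$ U d  input=$  — error: top is terminal d but lookahead is $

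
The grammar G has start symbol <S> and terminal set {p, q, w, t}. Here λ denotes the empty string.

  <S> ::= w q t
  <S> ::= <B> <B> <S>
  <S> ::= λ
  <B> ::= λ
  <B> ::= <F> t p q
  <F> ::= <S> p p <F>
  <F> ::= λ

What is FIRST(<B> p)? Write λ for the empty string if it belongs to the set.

{p, t, w}

FIRST(<S>): from <S>::=w q t we get {w}; from <S>::=<B> <B> <S> we get {λ, p, t, w}; from <S>::=λ we get {λ}. So FIRST(<S>) = {λ, p, t, w}.
FIRST(<F>): from <F>::=<S> p p <F> we get {p, t, w}; from <F>::=λ we get {λ}. So FIRST(<F>) = {λ, p, t, w}.
FIRST(<B>): from <B>::=λ we get {λ}; from <B>::=<F> t p q we get {p, t, w}. So FIRST(<B>) = {λ, p, t, w}.
FIRST(<B> p): take FIRST of each symbol in turn, carrying on past any symbol whose FIRST contains λ; result {p, t, w}.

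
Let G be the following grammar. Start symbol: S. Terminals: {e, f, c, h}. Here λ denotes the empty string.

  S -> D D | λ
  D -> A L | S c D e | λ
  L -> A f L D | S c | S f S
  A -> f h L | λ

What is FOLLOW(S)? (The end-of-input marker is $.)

FIRST(A): from A->f h L we get {f}; from A->λ we get {λ}. So FIRST(A) = {λ, f}.
FIRST(S): from S->D D we get {λ, c, f}; from S->λ we get {λ}. So FIRST(S) = {λ, c, f}.
FIRST(L): from L->A f L D we get {f}; from L->S c we get {c, f}; from L->S f S we get {c, f}. So FIRST(L) = {c, f}.
FIRST(D): from D->A L we get {c, f}; from D->S c D e we get {c, f}; from D->λ we get {λ}. So FIRST(D) = {λ, c, f}.
FOLLOW(S) includes $ since S is the start symbol.
FOLLOW(A): in D->A L, A is followed by L with FIRST {c, f}; in L->A f L D, A is followed by f L D with FIRST {f}. Thus FOLLOW(A) = {c, f}.
FOLLOW(S): in D->S c D e, S is followed by c D e with FIRST {c}; in L->S c, S is followed by c with FIRST {c}; in L->S f S (occurrence 1), S is followed by f S with FIRST {f}; in L->S f S (occurrence 2), the suffix after S is empty, so FOLLOW(S) ⊇ FOLLOW(L) = {$, c, e, f}. Thus FOLLOW(S) = {$, c, e, f}.
FOLLOW(D): in S->D D (occurrence 1), D is followed by D with FIRST {λ, c, f}; in S->D D (occurrence 1), the suffix after D is nullable, so FOLLOW(D) ⊇ FOLLOW(S) = {$, c, e, f}; in S->D D (occurrence 2), the suffix after D is empty, so FOLLOW(D) ⊇ FOLLOW(S) = {$, c, e, f}; in D->S c D e, D is followed by e with FIRST {e}; in L->A f L D, the suffix after D is empty, so FOLLOW(D) ⊇ FOLLOW(L) = {$, c, e, f}. Thus FOLLOW(D) = {$, c, e, f}.
FOLLOW(L): in D->A L, the suffix after L is empty, so FOLLOW(L) ⊇ FOLLOW(D) = {$, c, e, f}; in L->A f L D, L is followed by D with FIRST {λ, c, f}; in L->A f L D, the suffix after L is nullable (adds nothing new); in A->f h L, the suffix after L is empty, so FOLLOW(L) ⊇ FOLLOW(A) = {c, f}. Thus FOLLOW(L) = {$, c, e, f}.

{$, c, e, f}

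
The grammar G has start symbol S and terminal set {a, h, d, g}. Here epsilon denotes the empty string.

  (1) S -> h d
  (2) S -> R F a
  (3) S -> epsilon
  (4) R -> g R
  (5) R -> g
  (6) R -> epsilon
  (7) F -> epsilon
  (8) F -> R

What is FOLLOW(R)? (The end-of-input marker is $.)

{a, g}

FIRST(R) = {epsilon, g}
FIRST(F) = {epsilon, g}  (via R)
FIRST(S) = {epsilon, a, g, h}  (via R F a)
FOLLOW(S) includes $ since S is the start symbol.
FOLLOW(S): S appears on no right-hand side. Thus FOLLOW(S) = {$}.
FOLLOW(F): in S->R F a, F is followed by a with FIRST {a}. Thus FOLLOW(F) = {a}.
FOLLOW(R): in S->R F a, R is followed by F a with FIRST {a, g}; in R->g R, the suffix after R is empty (adds nothing new); in F->R, the suffix after R is empty, so FOLLOW(R) ⊇ FOLLOW(F) = {a}. Thus FOLLOW(R) = {a, g}.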